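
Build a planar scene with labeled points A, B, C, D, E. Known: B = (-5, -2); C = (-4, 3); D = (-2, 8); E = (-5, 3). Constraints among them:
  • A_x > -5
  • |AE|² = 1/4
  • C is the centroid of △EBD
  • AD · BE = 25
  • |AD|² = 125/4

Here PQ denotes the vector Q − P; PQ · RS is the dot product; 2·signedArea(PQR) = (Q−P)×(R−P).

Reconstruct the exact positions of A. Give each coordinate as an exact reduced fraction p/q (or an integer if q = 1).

A = (-9/2, 3)

1. A_y = 3  [AD · BE = 25]
2. A_x = -9/2  [|AE|² = 1/4]
   → A = (-9/2, 3)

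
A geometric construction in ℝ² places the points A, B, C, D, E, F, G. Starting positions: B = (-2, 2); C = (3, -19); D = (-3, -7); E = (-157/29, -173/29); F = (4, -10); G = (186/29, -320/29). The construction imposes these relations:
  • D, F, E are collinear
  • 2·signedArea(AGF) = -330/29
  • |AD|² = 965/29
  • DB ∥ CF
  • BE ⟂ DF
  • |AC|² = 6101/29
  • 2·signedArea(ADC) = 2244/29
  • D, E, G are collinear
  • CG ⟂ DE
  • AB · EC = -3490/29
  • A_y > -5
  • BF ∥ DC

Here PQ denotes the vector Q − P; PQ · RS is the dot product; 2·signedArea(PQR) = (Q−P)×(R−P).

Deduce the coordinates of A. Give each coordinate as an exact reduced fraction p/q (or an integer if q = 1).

A = (64/29, -131/29)

1. A_x = 64/29  [2·signedArea(ADC) = 2244/29 ∩ 2·signedArea(AGF) = -330/29]
2. A_y = -131/29  [2·signedArea(ADC) = 2244/29 ∩ 2·signedArea(AGF) = -330/29]
   → A = (64/29, -131/29)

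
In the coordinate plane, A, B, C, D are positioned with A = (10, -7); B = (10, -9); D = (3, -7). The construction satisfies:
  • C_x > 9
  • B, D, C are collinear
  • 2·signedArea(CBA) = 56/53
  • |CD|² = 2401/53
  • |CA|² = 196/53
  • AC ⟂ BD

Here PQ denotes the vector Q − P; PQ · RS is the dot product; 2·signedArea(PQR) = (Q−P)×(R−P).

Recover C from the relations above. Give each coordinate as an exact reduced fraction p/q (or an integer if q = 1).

C = (502/53, -469/53)

1. C_x = 502/53  [B, D, C are collinear ∩ AC ⟂ BD]
2. C_y = -469/53  [B, D, C are collinear ∩ AC ⟂ BD]
   → C = (502/53, -469/53)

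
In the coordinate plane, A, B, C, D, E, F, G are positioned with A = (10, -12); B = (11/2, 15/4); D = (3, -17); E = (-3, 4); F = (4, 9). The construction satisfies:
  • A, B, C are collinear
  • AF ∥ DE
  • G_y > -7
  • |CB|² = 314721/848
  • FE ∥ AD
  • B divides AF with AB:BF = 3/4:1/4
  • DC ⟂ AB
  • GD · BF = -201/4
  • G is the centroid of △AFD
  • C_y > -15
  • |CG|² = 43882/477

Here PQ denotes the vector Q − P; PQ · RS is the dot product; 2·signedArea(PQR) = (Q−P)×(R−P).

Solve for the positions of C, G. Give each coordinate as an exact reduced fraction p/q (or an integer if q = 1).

C = (572/53, -783/53)
G = (17/3, -20/3)

1. C_x = 572/53  [A, B, C are collinear ∩ DC ⟂ AB]
2. C_y = -783/53  [A, B, C are collinear ∩ DC ⟂ AB]
   → C = (572/53, -783/53)
3. G_x = 17/3  [G is the centroid of △AFD]
4. G_y = -20/3  [G is the centroid of △AFD]
   → G = (17/3, -20/3)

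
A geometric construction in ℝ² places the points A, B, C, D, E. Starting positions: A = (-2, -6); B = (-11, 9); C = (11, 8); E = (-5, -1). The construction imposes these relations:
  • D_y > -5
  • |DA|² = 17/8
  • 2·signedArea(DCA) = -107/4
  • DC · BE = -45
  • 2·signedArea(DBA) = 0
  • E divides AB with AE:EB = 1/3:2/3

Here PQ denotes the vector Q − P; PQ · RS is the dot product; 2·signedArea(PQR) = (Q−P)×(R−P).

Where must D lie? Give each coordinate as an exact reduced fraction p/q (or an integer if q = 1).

D = (-11/4, -19/4)

1. D_x = -11/4  [2·signedArea(DBA) = 0 ∩ 2·signedArea(DCA) = -107/4]
2. D_y = -19/4  [2·signedArea(DBA) = 0 ∩ 2·signedArea(DCA) = -107/4]
   → D = (-11/4, -19/4)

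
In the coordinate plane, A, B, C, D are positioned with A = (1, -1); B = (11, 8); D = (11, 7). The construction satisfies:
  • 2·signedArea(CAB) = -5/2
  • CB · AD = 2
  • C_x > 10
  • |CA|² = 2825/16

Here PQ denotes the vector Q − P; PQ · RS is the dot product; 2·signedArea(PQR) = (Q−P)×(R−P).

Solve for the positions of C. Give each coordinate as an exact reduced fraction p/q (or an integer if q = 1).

1. C_x = 11  [2·signedArea(CAB) = -5/2 ∩ CB · AD = 2]
2. C_y = 31/4  [2·signedArea(CAB) = -5/2 ∩ CB · AD = 2]
   → C = (11, 31/4)

C = (11, 31/4)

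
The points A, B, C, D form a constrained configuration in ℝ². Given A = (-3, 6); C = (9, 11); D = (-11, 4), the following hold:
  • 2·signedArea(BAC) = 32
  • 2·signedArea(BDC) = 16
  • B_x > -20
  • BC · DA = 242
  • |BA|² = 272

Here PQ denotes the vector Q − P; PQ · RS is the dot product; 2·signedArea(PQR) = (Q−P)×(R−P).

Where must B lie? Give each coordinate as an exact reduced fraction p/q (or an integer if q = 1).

B = (-19, 2)

1. B_x = -19  [BC · DA = 242 ∩ 2·signedArea(BDC) = 16]
2. B_y = 2  [BC · DA = 242 ∩ 2·signedArea(BDC) = 16]
   → B = (-19, 2)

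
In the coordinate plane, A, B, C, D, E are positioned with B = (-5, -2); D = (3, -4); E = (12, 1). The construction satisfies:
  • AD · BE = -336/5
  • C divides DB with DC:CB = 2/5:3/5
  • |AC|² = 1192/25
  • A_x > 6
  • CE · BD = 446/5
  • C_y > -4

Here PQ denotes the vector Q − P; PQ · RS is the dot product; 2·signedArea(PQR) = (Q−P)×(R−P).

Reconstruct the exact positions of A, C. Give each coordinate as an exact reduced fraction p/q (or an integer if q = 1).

1. C_x = -1/5  [C divides DB with DC:CB = 2/5:3/5]
2. C_y = -16/5  [C divides DB with DC:CB = 2/5:3/5]
   → C = (-1/5, -16/5)
3. A_x = 33/5  [line -17·x + -3·y + 531/5 = 0 ∩ |AC|² = 1192/25]
4. A_y = -2  [line -17·x + -3·y + 531/5 = 0 ∩ |AC|² = 1192/25]
   → A = (33/5, -2)

A = (33/5, -2)
C = (-1/5, -16/5)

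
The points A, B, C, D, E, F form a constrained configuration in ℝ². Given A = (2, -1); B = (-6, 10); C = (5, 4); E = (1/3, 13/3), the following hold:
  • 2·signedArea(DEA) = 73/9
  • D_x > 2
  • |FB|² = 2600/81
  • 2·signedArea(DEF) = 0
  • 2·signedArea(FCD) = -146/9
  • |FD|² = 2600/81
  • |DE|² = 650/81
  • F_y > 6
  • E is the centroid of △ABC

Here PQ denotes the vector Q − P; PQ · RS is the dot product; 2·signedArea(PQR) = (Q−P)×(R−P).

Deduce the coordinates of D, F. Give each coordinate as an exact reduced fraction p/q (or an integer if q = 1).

D = (22/9, 22/9)
F = (-16/9, 56/9)

1. D_x = 22/9  [line 16/3·x + 5/3·y + -154/9 = 0 ∩ |DE|² = 650/81]
2. D_y = 22/9  [line 16/3·x + 5/3·y + -154/9 = 0 ∩ |DE|² = 650/81]
   → D = (22/9, 22/9)
3. F_x = -16/9  [2·signedArea(DEF) = 0 ∩ 2·signedArea(FCD) = -146/9]
4. F_y = 56/9  [2·signedArea(DEF) = 0 ∩ 2·signedArea(FCD) = -146/9]
   → F = (-16/9, 56/9)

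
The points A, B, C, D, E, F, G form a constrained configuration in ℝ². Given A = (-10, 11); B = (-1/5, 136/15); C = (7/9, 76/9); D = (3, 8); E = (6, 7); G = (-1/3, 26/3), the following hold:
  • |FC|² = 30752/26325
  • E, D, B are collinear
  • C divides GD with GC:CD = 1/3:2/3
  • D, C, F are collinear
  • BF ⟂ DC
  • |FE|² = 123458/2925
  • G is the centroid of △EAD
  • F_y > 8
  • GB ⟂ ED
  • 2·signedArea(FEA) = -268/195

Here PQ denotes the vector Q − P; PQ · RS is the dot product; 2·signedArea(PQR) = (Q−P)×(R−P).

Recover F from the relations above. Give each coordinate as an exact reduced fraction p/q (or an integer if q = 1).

1. F_x = -11/39  [D, C, F are collinear ∩ BF ⟂ DC]
2. F_y = 1688/195  [D, C, F are collinear ∩ BF ⟂ DC]
   → F = (-11/39, 1688/195)

F = (-11/39, 1688/195)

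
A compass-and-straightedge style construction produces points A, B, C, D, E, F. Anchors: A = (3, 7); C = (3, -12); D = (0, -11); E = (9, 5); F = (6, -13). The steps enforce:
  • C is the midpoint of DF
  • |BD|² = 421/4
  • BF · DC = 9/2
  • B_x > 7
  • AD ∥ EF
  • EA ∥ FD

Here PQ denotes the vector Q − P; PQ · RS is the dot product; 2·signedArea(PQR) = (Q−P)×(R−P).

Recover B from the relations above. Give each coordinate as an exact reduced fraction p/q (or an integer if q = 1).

B = (15/2, -4)

1. B_x = 15/2  [line -3·x + 1·y + 53/2 = 0 ∩ |BD|² = 421/4]
2. B_y = -4  [line -3·x + 1·y + 53/2 = 0 ∩ |BD|² = 421/4]
   → B = (15/2, -4)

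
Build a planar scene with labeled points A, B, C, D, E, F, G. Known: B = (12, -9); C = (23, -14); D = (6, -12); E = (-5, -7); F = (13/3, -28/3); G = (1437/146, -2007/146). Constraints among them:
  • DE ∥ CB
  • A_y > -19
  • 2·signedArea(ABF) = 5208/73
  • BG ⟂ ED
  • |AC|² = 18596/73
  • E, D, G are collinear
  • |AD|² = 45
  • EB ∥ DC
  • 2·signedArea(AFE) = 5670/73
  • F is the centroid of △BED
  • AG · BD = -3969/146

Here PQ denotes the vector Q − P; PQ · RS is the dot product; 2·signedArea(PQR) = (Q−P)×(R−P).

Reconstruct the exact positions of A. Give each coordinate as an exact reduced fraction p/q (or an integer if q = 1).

A = (561/73, -1350/73)

1. A_x = 561/73  [2·signedArea(AFE) = 5670/73 ∩ AG · BD = -3969/146]
2. A_y = -1350/73  [2·signedArea(AFE) = 5670/73 ∩ AG · BD = -3969/146]
   → A = (561/73, -1350/73)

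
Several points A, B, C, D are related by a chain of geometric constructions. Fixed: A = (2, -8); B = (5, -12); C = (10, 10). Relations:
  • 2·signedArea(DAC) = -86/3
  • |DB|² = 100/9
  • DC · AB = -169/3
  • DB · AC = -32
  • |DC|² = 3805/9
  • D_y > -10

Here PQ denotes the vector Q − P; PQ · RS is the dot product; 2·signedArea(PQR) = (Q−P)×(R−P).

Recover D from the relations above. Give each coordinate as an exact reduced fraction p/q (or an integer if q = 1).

1. D_x = 3  [2·signedArea(DAC) = -86/3 ∩ DC · AB = -169/3]
2. D_y = -28/3  [2·signedArea(DAC) = -86/3 ∩ DC · AB = -169/3]
   → D = (3, -28/3)

D = (3, -28/3)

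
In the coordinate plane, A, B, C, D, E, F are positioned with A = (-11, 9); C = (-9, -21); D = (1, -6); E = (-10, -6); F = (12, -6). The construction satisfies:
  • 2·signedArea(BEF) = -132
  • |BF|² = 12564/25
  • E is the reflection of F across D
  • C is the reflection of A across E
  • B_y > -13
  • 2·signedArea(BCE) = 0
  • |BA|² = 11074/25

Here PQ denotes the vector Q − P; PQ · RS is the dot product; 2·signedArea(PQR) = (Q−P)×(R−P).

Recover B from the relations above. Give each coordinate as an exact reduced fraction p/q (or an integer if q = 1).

1. B_x = -48/5  [2·signedArea(BCE) = 0 ∩ 2·signedArea(BEF) = -132]
2. B_y = -12  [2·signedArea(BCE) = 0 ∩ 2·signedArea(BEF) = -132]
   → B = (-48/5, -12)

B = (-48/5, -12)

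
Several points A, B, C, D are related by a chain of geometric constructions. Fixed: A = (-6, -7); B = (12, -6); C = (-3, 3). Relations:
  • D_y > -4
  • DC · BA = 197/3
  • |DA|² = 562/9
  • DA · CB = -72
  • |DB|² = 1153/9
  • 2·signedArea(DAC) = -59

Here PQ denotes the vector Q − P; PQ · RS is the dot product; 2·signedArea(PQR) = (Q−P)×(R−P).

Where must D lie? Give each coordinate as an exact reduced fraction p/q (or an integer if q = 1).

1. D_x = 1  [DA · CB = -72 ∩ DC · BA = 197/3]
2. D_y = -10/3  [DA · CB = -72 ∩ DC · BA = 197/3]
   → D = (1, -10/3)

D = (1, -10/3)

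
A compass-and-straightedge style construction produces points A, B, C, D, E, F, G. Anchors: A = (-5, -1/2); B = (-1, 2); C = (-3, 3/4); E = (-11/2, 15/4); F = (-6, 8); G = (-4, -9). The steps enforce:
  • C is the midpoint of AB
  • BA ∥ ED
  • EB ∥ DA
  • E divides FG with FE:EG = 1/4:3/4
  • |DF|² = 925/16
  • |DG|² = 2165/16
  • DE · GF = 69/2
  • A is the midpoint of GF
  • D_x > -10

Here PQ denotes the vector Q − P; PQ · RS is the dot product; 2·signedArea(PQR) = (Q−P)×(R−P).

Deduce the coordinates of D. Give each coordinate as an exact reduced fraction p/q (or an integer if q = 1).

D = (-19/2, 5/4)

1. D_x = -19/2  [EB ∥ DA ∩ BA ∥ ED]
2. D_y = 5/4  [EB ∥ DA ∩ BA ∥ ED]
   → D = (-19/2, 5/4)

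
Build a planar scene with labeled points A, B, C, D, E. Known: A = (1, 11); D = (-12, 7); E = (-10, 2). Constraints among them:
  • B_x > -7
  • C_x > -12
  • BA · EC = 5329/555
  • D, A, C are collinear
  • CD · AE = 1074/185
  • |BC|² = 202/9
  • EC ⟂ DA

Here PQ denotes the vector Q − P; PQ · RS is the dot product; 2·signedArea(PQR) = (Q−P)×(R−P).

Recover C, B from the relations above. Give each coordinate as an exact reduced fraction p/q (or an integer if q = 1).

1. C_x = -2142/185  [D, A, C are collinear ∩ EC ⟂ DA]
2. C_y = 1319/185  [D, A, C are collinear ∩ EC ⟂ DA]
   → C = (-2142/185, 1319/185)
3. B_x = -1269/185  [line 292/185·x + -949/185·y + 25112/555 = 0 ∩ |BC|² = 202/9]
4. B_y = 3724/555  [line 292/185·x + -949/185·y + 25112/555 = 0 ∩ |BC|² = 202/9]
   → B = (-1269/185, 3724/555)

B = (-1269/185, 3724/555)
C = (-2142/185, 1319/185)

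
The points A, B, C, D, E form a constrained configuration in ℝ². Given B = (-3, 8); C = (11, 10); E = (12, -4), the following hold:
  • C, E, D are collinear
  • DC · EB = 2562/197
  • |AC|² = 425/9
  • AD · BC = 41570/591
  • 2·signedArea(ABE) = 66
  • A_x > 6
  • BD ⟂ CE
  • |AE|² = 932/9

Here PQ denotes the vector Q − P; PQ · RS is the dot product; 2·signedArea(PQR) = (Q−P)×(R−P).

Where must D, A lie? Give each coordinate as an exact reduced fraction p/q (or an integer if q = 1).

A = (20/3, 14/3)
D = (2181/197, 1774/197)

1. D_x = 2181/197  [C, E, D are collinear ∩ BD ⟂ CE]
2. D_y = 1774/197  [C, E, D are collinear ∩ BD ⟂ CE]
   → D = (2181/197, 1774/197)
3. A_x = 20/3  [AD · BC = 41570/591 ∩ 2·signedArea(ABE) = 66]
4. A_y = 14/3  [AD · BC = 41570/591 ∩ 2·signedArea(ABE) = 66]
   → A = (20/3, 14/3)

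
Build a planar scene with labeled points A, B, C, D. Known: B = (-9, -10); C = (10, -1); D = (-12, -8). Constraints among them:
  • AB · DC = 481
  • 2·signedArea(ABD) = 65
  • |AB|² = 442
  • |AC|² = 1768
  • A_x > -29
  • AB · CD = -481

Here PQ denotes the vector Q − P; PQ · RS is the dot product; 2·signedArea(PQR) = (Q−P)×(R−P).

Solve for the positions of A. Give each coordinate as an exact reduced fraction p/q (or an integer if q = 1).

1. A_x = -28  [2·signedArea(ABD) = 65 ∩ AB · CD = -481]
2. A_y = -19  [2·signedArea(ABD) = 65 ∩ AB · CD = -481]
   → A = (-28, -19)

A = (-28, -19)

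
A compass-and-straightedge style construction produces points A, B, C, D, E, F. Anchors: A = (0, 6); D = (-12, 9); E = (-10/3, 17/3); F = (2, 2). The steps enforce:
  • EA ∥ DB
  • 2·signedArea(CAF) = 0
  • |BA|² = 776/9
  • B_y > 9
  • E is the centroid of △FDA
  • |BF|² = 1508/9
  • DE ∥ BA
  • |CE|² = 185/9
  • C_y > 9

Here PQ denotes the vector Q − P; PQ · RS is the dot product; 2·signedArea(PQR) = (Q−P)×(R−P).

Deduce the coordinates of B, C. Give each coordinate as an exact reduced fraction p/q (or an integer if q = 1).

1. B_x = -26/3  [DE ∥ BA ∩ EA ∥ DB]
2. B_y = 28/3  [DE ∥ BA ∩ EA ∥ DB]
   → B = (-26/3, 28/3)
3. C_x = -2  [line 4·x + 2·y + -12 = 0 ∩ |CE|² = 185/9]
4. C_y = 10  [line 4·x + 2·y + -12 = 0 ∩ |CE|² = 185/9]
   → C = (-2, 10)

B = (-26/3, 28/3)
C = (-2, 10)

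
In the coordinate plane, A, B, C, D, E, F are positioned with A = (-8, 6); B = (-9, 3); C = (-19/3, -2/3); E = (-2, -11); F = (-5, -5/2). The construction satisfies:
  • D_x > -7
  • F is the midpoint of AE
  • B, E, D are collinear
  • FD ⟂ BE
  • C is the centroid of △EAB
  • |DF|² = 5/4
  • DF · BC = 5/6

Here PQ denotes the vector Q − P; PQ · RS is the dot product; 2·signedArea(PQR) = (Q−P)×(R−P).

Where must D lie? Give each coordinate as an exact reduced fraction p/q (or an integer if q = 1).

D = (-6, -3)

1. D_x = -6  [B, E, D are collinear ∩ FD ⟂ BE]
2. D_y = -3  [B, E, D are collinear ∩ FD ⟂ BE]
   → D = (-6, -3)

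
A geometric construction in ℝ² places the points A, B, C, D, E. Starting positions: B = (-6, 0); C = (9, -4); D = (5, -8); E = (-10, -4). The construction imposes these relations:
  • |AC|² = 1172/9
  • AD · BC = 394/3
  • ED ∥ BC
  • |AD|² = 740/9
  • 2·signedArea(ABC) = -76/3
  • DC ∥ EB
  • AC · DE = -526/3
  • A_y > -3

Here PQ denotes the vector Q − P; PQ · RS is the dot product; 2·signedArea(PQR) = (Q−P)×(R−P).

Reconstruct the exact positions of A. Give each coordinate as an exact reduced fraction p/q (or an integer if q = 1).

A = (-7/3, -8/3)

1. A_x = -7/3  [AD · BC = 394/3 ∩ 2·signedArea(ABC) = -76/3]
2. A_y = -8/3  [AD · BC = 394/3 ∩ 2·signedArea(ABC) = -76/3]
   → A = (-7/3, -8/3)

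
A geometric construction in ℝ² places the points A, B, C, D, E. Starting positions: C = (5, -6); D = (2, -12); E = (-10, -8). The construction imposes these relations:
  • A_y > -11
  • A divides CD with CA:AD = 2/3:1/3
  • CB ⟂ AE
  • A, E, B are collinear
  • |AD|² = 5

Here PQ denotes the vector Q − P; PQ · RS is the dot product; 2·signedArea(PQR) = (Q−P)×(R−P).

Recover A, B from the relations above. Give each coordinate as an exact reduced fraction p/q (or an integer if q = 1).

1. A_x = 3  [A divides CD with CA:AD = 2/3:1/3]
2. A_y = -10  [A divides CD with CA:AD = 2/3:1/3]
   → A = (3, -10)
3. B_x = 753/173  [A, E, B are collinear ∩ CB ⟂ AE]
4. B_y = -1766/173  [A, E, B are collinear ∩ CB ⟂ AE]
   → B = (753/173, -1766/173)

A = (3, -10)
B = (753/173, -1766/173)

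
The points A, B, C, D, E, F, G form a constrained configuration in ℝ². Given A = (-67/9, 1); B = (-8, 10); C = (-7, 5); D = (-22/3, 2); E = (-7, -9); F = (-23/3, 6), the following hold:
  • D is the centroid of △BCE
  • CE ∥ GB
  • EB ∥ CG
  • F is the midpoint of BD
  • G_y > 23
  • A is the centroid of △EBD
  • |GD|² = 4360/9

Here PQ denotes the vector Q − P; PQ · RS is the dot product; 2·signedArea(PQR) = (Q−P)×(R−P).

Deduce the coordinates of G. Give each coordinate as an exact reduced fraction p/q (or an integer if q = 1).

1. G_x = -8  [CE ∥ GB ∩ EB ∥ CG]
2. G_y = 24  [CE ∥ GB ∩ EB ∥ CG]
   → G = (-8, 24)

G = (-8, 24)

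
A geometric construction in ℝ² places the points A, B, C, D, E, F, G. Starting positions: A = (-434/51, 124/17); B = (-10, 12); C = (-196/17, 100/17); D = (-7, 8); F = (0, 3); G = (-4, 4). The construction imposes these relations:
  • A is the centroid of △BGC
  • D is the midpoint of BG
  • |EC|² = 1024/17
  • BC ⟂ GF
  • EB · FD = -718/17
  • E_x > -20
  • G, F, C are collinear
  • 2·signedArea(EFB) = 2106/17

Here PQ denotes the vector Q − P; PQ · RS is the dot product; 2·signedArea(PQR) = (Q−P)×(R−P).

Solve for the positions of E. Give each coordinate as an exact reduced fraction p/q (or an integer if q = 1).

E = (-324/17, 132/17)

1. E_x = -324/17  [EB · FD = -718/17 ∩ 2·signedArea(EFB) = 2106/17]
2. E_y = 132/17  [EB · FD = -718/17 ∩ 2·signedArea(EFB) = 2106/17]
   → E = (-324/17, 132/17)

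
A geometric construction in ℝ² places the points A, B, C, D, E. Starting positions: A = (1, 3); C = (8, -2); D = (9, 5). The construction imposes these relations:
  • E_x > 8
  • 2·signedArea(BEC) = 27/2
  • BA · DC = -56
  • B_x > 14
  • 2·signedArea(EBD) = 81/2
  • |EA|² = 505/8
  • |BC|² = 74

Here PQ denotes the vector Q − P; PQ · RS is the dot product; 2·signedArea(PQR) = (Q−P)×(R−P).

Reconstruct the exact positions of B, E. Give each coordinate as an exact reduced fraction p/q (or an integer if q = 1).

1. B_x = 15  [line 1·x + 7·y + 34 = 0 ∩ |BC|² = 74]
2. B_y = -7  [line 1·x + 7·y + 34 = 0 ∩ |BC|² = 74]
   → B = (15, -7)
3. E_x = 33/4  [2·signedArea(BEC) = 27/2 ∩ 2·signedArea(EBD) = 81/2]
4. E_y = -1/4  [2·signedArea(BEC) = 27/2 ∩ 2·signedArea(EBD) = 81/2]
   → E = (33/4, -1/4)

B = (15, -7)
E = (33/4, -1/4)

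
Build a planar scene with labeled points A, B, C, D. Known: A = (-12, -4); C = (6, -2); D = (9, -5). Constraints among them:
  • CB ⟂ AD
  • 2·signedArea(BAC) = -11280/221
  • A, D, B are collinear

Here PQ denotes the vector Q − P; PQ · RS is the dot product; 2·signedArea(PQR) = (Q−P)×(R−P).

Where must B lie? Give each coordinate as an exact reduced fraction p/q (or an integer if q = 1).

1. B_x = 1296/221  [A, D, B are collinear ∩ CB ⟂ AD]
2. B_y = -1072/221  [A, D, B are collinear ∩ CB ⟂ AD]
   → B = (1296/221, -1072/221)

B = (1296/221, -1072/221)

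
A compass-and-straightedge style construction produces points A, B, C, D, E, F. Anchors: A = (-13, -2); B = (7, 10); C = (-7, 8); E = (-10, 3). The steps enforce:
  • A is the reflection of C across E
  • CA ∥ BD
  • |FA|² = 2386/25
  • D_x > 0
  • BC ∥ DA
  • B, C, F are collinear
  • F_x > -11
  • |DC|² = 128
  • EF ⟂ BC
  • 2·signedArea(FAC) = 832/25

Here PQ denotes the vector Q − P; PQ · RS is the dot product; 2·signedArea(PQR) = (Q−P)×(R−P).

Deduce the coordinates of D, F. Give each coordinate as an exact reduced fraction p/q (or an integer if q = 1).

1. D_x = 1  [BC ∥ DA ∩ CA ∥ BD]
2. D_y = 0  [BC ∥ DA ∩ CA ∥ BD]
   → D = (1, 0)
3. F_x = -266/25  [B, C, F are collinear ∩ EF ⟂ BC]
4. F_y = 187/25  [B, C, F are collinear ∩ EF ⟂ BC]
   → F = (-266/25, 187/25)

D = (1, 0)
F = (-266/25, 187/25)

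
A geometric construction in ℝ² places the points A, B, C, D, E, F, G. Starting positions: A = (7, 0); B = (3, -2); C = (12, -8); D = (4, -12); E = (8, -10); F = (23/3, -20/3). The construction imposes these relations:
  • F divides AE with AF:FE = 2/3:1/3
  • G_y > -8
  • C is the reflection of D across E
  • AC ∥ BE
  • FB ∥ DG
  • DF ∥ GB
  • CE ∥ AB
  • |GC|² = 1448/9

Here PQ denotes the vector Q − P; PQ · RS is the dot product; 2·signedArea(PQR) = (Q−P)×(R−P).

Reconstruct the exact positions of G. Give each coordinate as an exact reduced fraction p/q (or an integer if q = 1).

G = (-2/3, -22/3)

1. G_x = -2/3  [DF ∥ GB ∩ FB ∥ DG]
2. G_y = -22/3  [DF ∥ GB ∩ FB ∥ DG]
   → G = (-2/3, -22/3)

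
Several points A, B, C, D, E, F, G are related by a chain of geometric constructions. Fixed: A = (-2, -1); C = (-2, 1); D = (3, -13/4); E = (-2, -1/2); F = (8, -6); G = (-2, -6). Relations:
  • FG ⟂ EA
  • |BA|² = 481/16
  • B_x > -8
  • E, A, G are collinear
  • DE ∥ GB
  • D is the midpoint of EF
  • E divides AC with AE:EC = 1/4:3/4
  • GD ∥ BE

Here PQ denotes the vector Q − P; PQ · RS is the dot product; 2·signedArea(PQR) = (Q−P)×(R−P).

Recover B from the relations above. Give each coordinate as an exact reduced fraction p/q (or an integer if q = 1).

B = (-7, -13/4)

1. B_x = -7  [GD ∥ BE ∩ DE ∥ GB]
2. B_y = -13/4  [GD ∥ BE ∩ DE ∥ GB]
   → B = (-7, -13/4)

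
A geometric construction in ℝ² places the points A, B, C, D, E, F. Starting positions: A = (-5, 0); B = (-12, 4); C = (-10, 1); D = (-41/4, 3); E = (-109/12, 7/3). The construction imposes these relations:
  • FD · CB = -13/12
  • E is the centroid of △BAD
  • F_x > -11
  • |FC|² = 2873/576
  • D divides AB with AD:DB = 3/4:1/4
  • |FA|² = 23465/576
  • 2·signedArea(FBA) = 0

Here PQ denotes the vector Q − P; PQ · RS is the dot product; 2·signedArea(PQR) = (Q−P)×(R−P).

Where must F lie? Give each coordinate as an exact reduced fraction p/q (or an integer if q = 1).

1. F_x = -253/24  [2·signedArea(FBA) = 0 ∩ FD · CB = -13/12]
2. F_y = 19/6  [2·signedArea(FBA) = 0 ∩ FD · CB = -13/12]
   → F = (-253/24, 19/6)

F = (-253/24, 19/6)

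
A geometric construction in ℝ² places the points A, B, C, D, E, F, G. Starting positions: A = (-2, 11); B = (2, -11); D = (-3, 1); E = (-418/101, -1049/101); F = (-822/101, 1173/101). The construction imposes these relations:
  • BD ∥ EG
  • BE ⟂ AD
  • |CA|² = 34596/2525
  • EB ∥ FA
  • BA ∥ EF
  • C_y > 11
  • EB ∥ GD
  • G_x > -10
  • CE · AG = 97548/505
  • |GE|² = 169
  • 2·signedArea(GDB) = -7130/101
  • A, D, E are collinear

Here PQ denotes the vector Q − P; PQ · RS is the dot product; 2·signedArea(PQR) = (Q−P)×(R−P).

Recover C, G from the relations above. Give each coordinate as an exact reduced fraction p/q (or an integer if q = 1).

C = (-574/101, 5741/505)
G = (-923/101, 163/101)

1. G_x = -923/101  [EB ∥ GD ∩ BD ∥ EG]
2. G_y = 163/101  [EB ∥ GD ∩ BD ∥ EG]
   → G = (-923/101, 163/101)
3. C_x = -574/101  [line 721/101·x + 948/101·y + -33398/505 = 0 ∩ |CA|² = 34596/2525]
4. C_y = 5741/505  [line 721/101·x + 948/101·y + -33398/505 = 0 ∩ |CA|² = 34596/2525]
   → C = (-574/101, 5741/505)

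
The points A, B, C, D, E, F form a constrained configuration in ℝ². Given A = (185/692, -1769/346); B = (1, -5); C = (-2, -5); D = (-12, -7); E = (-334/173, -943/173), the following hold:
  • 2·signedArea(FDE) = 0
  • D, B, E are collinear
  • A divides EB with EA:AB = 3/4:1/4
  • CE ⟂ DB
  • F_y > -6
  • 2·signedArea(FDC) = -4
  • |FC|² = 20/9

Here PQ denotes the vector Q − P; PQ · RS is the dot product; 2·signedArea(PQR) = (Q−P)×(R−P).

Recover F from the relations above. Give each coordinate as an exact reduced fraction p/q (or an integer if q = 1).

1. F_x = -10/3  [2·signedArea(FDE) = 0 ∩ 2·signedArea(FDC) = -4]
2. F_y = -17/3  [2·signedArea(FDE) = 0 ∩ 2·signedArea(FDC) = -4]
   → F = (-10/3, -17/3)

F = (-10/3, -17/3)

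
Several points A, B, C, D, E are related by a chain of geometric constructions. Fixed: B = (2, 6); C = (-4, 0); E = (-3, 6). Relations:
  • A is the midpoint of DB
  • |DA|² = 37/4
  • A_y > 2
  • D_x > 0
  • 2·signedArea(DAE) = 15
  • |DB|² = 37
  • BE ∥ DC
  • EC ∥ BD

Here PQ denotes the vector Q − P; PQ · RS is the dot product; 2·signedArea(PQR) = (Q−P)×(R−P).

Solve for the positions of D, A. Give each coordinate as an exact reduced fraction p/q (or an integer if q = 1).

1. D_x = 1  [BE ∥ DC ∩ EC ∥ BD]
2. D_y = 0  [BE ∥ DC ∩ EC ∥ BD]
   → D = (1, 0)
3. A_x = 3/2  [A is the midpoint of DB]
4. A_y = 3  [A is the midpoint of DB]
   → A = (3/2, 3)

A = (3/2, 3)
D = (1, 0)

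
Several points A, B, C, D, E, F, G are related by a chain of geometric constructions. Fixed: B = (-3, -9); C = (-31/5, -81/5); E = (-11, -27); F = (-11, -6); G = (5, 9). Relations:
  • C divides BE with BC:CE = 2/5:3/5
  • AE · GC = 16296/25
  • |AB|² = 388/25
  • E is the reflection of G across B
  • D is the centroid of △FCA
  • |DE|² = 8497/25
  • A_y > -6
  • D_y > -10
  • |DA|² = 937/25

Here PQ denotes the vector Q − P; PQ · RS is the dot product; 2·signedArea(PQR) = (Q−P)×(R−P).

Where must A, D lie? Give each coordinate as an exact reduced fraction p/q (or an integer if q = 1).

1. A_x = -7/5  [line 56/5·x + 126/5·y + 3794/25 = 0 ∩ |AB|² = 388/25]
2. A_y = -27/5  [line 56/5·x + 126/5·y + 3794/25 = 0 ∩ |AB|² = 388/25]
   → A = (-7/5, -27/5)
3. D_x = -31/5  [D is the centroid of △FCA]
4. D_y = -46/5  [D is the centroid of △FCA]
   → D = (-31/5, -46/5)

A = (-7/5, -27/5)
D = (-31/5, -46/5)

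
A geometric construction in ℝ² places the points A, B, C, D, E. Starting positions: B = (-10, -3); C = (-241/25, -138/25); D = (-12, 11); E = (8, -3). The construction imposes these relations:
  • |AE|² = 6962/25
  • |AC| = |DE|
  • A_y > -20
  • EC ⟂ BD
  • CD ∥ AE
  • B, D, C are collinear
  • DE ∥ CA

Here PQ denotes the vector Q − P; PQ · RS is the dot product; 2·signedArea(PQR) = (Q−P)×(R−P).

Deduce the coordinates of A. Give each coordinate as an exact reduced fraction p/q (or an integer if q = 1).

1. A_x = 259/25  [CD ∥ AE ∩ DE ∥ CA]
2. A_y = -488/25  [CD ∥ AE ∩ DE ∥ CA]
   → A = (259/25, -488/25)

A = (259/25, -488/25)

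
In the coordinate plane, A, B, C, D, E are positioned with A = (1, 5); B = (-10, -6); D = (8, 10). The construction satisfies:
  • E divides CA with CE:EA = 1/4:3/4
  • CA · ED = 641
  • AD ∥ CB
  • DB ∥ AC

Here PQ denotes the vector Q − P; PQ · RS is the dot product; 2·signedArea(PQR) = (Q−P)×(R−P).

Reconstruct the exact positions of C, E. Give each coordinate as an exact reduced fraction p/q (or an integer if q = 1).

1. C_x = -17  [AD ∥ CB ∩ DB ∥ AC]
2. C_y = -11  [AD ∥ CB ∩ DB ∥ AC]
   → C = (-17, -11)
3. E_x = -25/2  [E divides CA with CE:EA = 1/4:3/4]
4. E_y = -7  [E divides CA with CE:EA = 1/4:3/4]
   → E = (-25/2, -7)

C = (-17, -11)
E = (-25/2, -7)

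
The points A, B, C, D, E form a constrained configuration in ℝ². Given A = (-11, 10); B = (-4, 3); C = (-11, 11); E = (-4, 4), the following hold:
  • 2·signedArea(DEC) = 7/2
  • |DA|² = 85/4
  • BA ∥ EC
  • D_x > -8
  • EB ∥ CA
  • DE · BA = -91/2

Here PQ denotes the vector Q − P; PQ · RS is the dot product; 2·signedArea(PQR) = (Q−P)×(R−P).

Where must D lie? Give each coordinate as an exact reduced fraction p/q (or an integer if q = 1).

1. D_x = -15/2  [DE · BA = -91/2 ∩ 2·signedArea(DEC) = 7/2]
2. D_y = 7  [DE · BA = -91/2 ∩ 2·signedArea(DEC) = 7/2]
   → D = (-15/2, 7)

D = (-15/2, 7)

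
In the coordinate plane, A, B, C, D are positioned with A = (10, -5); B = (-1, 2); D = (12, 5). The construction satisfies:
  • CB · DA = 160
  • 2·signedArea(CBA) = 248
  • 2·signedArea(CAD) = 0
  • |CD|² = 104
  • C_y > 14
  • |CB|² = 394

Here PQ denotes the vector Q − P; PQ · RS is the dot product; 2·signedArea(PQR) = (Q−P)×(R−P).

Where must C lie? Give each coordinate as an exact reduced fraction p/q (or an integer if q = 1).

1. C_x = 14  [2·signedArea(CAD) = 0 ∩ CB · DA = 160]
2. C_y = 15  [2·signedArea(CAD) = 0 ∩ CB · DA = 160]
   → C = (14, 15)

C = (14, 15)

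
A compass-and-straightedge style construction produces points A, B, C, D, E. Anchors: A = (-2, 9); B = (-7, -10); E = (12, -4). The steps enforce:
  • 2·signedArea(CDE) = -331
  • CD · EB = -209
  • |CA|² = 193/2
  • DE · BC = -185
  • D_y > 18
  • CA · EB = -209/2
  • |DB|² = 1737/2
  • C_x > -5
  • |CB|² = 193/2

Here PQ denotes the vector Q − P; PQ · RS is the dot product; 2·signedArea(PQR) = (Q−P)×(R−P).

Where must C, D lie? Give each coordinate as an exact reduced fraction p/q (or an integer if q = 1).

C = (-9/2, -1/2)
D = (1/2, 37/2)

1. C_x = -9/2  [line 19·x + 6·y + 177/2 = 0 ∩ |CA|² = 193/2]
2. C_y = -1/2  [line 19·x + 6·y + 177/2 = 0 ∩ |CA|² = 193/2]
   → C = (-9/2, -1/2)
3. D_x = 1/2  [DE · BC = -185 ∩ 2·signedArea(CDE) = -331]
4. D_y = 37/2  [DE · BC = -185 ∩ 2·signedArea(CDE) = -331]
   → D = (1/2, 37/2)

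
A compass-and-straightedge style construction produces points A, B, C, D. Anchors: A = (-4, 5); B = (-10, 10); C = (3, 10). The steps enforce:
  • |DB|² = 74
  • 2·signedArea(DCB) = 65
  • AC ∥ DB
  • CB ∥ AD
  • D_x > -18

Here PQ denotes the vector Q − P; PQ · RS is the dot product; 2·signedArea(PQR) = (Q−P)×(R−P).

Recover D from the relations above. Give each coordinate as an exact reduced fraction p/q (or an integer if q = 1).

1. D_x = -17  [AC ∥ DB ∩ CB ∥ AD]
2. D_y = 5  [AC ∥ DB ∩ CB ∥ AD]
   → D = (-17, 5)

D = (-17, 5)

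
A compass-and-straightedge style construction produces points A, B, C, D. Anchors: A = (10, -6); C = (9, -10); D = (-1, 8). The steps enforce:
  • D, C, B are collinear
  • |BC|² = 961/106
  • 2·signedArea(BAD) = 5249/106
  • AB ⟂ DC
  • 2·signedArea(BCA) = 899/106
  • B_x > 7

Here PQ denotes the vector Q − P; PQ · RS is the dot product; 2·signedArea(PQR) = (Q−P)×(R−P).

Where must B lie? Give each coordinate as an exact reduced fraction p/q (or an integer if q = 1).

B = (799/106, -781/106)

1. B_x = 799/106  [D, C, B are collinear ∩ AB ⟂ DC]
2. B_y = -781/106  [D, C, B are collinear ∩ AB ⟂ DC]
   → B = (799/106, -781/106)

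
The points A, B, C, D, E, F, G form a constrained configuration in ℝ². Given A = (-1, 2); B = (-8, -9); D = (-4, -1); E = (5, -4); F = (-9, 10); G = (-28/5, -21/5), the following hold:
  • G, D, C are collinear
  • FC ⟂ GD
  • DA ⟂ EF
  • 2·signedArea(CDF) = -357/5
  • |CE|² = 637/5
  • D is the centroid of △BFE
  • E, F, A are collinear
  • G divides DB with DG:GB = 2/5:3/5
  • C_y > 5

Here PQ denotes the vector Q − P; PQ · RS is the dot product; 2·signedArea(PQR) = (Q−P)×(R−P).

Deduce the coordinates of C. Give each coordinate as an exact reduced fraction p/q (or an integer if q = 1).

1. C_x = -3/5  [G, D, C are collinear ∩ FC ⟂ GD]
2. C_y = 29/5  [G, D, C are collinear ∩ FC ⟂ GD]
   → C = (-3/5, 29/5)

C = (-3/5, 29/5)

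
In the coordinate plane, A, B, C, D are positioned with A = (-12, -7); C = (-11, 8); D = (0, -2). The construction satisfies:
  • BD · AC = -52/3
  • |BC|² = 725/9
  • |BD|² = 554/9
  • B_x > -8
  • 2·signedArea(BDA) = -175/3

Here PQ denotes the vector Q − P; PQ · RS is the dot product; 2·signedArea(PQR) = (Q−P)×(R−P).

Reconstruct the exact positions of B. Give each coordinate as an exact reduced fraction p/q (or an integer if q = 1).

B = (-23/3, -1/3)

1. B_x = -23/3  [2·signedArea(BDA) = -175/3 ∩ BD · AC = -52/3]
2. B_y = -1/3  [2·signedArea(BDA) = -175/3 ∩ BD · AC = -52/3]
   → B = (-23/3, -1/3)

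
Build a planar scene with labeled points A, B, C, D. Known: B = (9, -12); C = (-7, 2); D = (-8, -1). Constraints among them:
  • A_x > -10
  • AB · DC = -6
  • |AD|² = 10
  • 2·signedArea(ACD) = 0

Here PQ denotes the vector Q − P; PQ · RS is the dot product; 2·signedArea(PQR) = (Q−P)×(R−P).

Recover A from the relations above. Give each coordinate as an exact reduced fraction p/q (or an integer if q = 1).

A = (-9, -4)

1. A_x = -9  [2·signedArea(ACD) = 0 ∩ AB · DC = -6]
2. A_y = -4  [2·signedArea(ACD) = 0 ∩ AB · DC = -6]
   → A = (-9, -4)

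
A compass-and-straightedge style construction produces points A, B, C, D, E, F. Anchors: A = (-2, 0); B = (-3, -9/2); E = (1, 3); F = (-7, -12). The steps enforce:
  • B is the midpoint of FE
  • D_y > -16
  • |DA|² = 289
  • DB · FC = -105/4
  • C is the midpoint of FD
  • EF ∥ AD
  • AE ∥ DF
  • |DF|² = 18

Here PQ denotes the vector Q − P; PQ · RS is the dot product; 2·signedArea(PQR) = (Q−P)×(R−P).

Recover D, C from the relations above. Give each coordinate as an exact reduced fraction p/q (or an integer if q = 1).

C = (-17/2, -27/2)
D = (-10, -15)

1. D_x = -10  [AE ∥ DF ∩ EF ∥ AD]
2. D_y = -15  [AE ∥ DF ∩ EF ∥ AD]
   → D = (-10, -15)
3. C_x = -17/2  [C is the midpoint of FD]
4. C_y = -27/2  [C is the midpoint of FD]
   → C = (-17/2, -27/2)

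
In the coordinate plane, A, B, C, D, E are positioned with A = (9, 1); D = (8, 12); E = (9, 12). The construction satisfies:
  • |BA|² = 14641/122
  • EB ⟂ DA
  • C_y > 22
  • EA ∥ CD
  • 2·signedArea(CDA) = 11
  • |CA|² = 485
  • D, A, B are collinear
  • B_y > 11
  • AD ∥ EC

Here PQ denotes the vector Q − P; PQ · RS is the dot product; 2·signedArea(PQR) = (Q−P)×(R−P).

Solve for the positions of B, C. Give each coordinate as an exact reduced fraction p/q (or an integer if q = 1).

B = (977/122, 1453/122)
C = (8, 23)

1. B_x = 977/122  [D, A, B are collinear ∩ EB ⟂ DA]
2. B_y = 1453/122  [D, A, B are collinear ∩ EB ⟂ DA]
   → B = (977/122, 1453/122)
3. C_x = 8  [EA ∥ CD ∩ AD ∥ EC]
4. C_y = 23  [EA ∥ CD ∩ AD ∥ EC]
   → C = (8, 23)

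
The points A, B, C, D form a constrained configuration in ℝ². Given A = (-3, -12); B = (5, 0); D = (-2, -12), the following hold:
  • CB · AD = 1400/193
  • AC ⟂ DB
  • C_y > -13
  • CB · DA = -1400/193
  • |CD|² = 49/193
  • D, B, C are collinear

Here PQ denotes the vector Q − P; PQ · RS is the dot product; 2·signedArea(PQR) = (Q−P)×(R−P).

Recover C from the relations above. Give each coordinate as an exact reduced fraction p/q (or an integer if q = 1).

1. C_x = -435/193  [D, B, C are collinear ∩ AC ⟂ DB]
2. C_y = -2400/193  [D, B, C are collinear ∩ AC ⟂ DB]
   → C = (-435/193, -2400/193)

C = (-435/193, -2400/193)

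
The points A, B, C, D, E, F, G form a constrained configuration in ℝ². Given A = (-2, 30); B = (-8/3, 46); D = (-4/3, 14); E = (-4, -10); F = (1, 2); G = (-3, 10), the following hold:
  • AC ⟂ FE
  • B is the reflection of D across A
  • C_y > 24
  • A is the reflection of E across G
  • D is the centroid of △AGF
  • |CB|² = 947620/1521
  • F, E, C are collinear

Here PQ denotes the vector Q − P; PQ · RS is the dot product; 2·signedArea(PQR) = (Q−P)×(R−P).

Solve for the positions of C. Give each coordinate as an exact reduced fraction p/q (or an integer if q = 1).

1. C_x = 1774/169  [F, E, C are collinear ∩ AC ⟂ FE]
2. C_y = 4190/169  [F, E, C are collinear ∩ AC ⟂ FE]
   → C = (1774/169, 4190/169)

C = (1774/169, 4190/169)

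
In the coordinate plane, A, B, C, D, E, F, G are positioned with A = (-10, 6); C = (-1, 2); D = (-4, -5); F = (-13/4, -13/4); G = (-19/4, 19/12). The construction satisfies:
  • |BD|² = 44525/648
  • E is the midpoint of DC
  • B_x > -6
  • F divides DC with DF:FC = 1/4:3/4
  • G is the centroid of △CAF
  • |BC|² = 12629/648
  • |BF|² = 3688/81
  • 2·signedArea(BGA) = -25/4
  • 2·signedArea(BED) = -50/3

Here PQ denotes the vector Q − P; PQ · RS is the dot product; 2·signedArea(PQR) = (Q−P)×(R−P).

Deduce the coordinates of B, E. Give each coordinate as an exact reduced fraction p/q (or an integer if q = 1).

B = (-21/4, 115/36)
E = (-5/2, -3/2)

1. E_x = -5/2  [E is the midpoint of DC]
2. E_y = -3/2  [E is the midpoint of DC]
   → E = (-5/2, -3/2)
3. B_x = -21/4  [2·signedArea(BED) = -50/3 ∩ 2·signedArea(BGA) = -25/4]
4. B_y = 115/36  [2·signedArea(BED) = -50/3 ∩ 2·signedArea(BGA) = -25/4]
   → B = (-21/4, 115/36)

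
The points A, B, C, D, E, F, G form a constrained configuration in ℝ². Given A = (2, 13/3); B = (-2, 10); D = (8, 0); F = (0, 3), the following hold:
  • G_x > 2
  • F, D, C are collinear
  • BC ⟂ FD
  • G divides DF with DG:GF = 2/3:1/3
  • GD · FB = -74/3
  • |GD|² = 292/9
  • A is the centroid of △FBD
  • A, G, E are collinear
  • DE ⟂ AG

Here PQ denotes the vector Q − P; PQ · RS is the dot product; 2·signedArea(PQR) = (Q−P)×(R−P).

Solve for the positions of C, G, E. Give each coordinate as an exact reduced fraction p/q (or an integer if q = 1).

C = (-296/73, 330/73)
E = (572/159, -200/159)
G = (8/3, 2)

1. C_x = -296/73  [F, D, C are collinear ∩ BC ⟂ FD]
2. C_y = 330/73  [F, D, C are collinear ∩ BC ⟂ FD]
   → C = (-296/73, 330/73)
3. G_x = 8/3  [G divides DF with DG:GF = 2/3:1/3]
4. G_y = 2  [G divides DF with DG:GF = 2/3:1/3]
   → G = (8/3, 2)
5. E_x = 572/159  [A, G, E are collinear ∩ DE ⟂ AG]
6. E_y = -200/159  [A, G, E are collinear ∩ DE ⟂ AG]
   → E = (572/159, -200/159)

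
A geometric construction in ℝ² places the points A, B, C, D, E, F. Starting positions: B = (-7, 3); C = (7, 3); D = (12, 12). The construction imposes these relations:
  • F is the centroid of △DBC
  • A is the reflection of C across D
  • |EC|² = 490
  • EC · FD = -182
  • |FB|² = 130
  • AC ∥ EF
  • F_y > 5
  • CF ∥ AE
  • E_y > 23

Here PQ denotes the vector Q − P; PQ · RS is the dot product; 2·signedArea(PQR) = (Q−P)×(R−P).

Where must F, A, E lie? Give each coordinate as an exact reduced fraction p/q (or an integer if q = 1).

1. F_x = 4  [F is the centroid of △DBC]
2. F_y = 6  [F is the centroid of △DBC]
   → F = (4, 6)
3. A_x = 17  [A is the reflection of C across D]
4. A_y = 21  [A is the reflection of C across D]
   → A = (17, 21)
5. E_x = 14  [AC ∥ EF ∩ CF ∥ AE]
6. E_y = 24  [AC ∥ EF ∩ CF ∥ AE]
   → E = (14, 24)

A = (17, 21)
E = (14, 24)
F = (4, 6)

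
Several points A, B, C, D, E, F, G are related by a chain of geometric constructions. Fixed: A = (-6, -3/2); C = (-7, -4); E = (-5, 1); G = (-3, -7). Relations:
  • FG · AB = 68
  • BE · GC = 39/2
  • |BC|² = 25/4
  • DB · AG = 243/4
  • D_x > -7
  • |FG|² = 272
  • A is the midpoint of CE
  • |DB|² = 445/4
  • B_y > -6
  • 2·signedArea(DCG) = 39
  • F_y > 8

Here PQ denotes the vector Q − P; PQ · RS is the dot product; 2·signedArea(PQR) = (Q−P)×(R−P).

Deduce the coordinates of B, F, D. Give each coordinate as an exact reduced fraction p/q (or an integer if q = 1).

1. B_x = -5  [line 4·x + -3·y + 7/2 = 0 ∩ |BC|² = 25/4]
2. B_y = -11/2  [line 4·x + -3·y + 7/2 = 0 ∩ |BC|² = 25/4]
   → B = (-5, -11/2)
3. F_x = -7  [line -1·x + 4·y + -43 = 0 ∩ |FG|² = 272]
4. F_y = 9  [line -1·x + 4·y + -43 = 0 ∩ |FG|² = 272]
   → F = (-7, 9)
5. D_x = -6  [2·signedArea(DCG) = 39 ∩ DB · AG = 243/4]
6. D_y = 5  [2·signedArea(DCG) = 39 ∩ DB · AG = 243/4]
   → D = (-6, 5)

B = (-5, -11/2)
D = (-6, 5)
F = (-7, 9)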